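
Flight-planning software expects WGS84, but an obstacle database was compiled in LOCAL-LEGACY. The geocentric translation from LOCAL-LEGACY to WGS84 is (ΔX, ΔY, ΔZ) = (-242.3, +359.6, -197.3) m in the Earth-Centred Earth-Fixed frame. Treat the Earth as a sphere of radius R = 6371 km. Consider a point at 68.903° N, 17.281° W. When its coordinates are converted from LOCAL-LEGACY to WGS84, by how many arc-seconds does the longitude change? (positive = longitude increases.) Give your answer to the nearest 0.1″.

Δλ = 24.4″

sin φ = 0.932972, cos φ = 0.359948, sin λ = -0.297058, cos λ = 0.954859.
East component: ΔE = −sin λ·ΔX + cos λ·ΔY = −(-0.297058)(-242.3) + (0.954859)(359.6) = 271.39 m.
1° of latitude spans πR/180 = 111195 m; at latitude φ, 1° of longitude spans that × cos φ = 40024.4 m, so Δλ = 271.39 / 40024.4 × 3600 = 24.410″.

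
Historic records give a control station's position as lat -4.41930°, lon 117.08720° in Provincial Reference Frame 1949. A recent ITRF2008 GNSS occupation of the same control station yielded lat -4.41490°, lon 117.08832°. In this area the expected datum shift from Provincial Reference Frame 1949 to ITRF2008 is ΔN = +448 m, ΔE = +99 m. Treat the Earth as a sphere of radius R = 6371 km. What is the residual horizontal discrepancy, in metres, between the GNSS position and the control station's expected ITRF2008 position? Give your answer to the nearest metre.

Observed coordinate differences: Δφ = +0.00440°, Δλ = +0.00112°.
Converting to metres (1° lat = 111195 m, cos φ = 0.997027): observed ΔN = 489.3 m, observed ΔE = 124.2 m.
Subtracting the expected shift leaves a residual of 489.3 − (448) = 41.3 m north and 124.2 − (99) = 25.2 m east.
Residual distance = √(41.3² + 25.2²) = 48.3 m.

48 m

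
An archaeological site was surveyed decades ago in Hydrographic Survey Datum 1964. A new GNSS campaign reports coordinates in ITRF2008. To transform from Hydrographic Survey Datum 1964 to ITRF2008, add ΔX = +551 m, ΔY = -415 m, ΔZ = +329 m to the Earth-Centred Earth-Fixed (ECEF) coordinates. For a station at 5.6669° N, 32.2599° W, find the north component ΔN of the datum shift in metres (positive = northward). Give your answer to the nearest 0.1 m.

At φ = 5.6669°, λ = -32.2599°: sin φ = 0.098745, cos φ = 0.995113, sin λ = -0.533761, cos λ = 0.845636.
ΔN = −sin φ cos λ·ΔX − sin φ sin λ·ΔY + cos φ·ΔZ = −(0.098745)(0.845636)(551) − (0.098745)(-0.533761)(-415) + (0.995113)(329) = 259.51 m.

ΔN = 259.5 m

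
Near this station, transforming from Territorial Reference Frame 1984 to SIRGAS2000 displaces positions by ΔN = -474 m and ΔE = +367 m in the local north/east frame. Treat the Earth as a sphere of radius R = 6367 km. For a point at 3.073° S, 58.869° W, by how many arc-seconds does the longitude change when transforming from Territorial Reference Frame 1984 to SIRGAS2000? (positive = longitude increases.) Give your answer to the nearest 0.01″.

At latitude -3.073°, cos φ = 0.998562.
One radian of longitude at latitude φ spans R cos φ, so Δλ = ΔE / (R cos φ) = 367.0 / (6367000 × 0.998562) = 5.7724e-05 rad = 11.906″.

Δλ = 11.91″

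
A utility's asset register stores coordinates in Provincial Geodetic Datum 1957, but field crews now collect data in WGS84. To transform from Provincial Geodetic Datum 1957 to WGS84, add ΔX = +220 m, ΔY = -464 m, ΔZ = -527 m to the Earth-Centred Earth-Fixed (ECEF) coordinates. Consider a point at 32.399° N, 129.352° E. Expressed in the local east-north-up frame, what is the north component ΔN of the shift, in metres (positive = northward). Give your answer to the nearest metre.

ΔN = -178 m

The local north axis is (−sin φ cos λ, −sin φ sin λ, cos φ), giving ΔN = 74.745 + 192.247 − 444.966 = -177.97 m.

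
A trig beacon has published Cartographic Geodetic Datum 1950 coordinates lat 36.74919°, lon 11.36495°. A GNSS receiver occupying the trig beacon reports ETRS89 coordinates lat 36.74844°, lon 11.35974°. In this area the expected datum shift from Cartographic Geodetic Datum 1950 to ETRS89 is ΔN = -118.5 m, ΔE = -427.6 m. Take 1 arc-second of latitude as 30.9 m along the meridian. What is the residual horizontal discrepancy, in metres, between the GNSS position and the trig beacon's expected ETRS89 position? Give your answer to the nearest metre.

Observed coordinate differences: Δφ = -0.00075°, Δλ = -0.00521°.
Converting to metres (1° lat = 111240 m, cos φ = 0.801262): observed ΔN = -83.4 m, observed ΔE = -464.4 m.
Subtracting the expected shift leaves a residual of -83.4 − (-118.5) = 35.1 m north and -464.4 − (-427.6) = -36.8 m east.
Residual distance = √(35.1² + (-36.8)²) = 50.8 m.

51 m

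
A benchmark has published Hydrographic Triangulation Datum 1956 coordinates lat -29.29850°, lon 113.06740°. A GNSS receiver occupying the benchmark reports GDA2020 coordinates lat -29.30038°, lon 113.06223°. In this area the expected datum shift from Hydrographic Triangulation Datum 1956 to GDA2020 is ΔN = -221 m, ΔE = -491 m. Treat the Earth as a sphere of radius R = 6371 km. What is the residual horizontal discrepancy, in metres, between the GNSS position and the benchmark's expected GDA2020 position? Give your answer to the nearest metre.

Observed coordinate differences: Δφ = -0.00188°, Δλ = -0.00517°.
Converting to metres (1° lat = 111195 m, cos φ = 0.872082): observed ΔN = -209.0 m, observed ΔE = -501.3 m.
Subtracting the expected shift leaves a residual of -209.0 − (-221) = 12.0 m north and -501.3 − (-491) = -10.3 m east.
Residual distance = √(12.0² + (-10.3)²) = 15.8 m.

16 m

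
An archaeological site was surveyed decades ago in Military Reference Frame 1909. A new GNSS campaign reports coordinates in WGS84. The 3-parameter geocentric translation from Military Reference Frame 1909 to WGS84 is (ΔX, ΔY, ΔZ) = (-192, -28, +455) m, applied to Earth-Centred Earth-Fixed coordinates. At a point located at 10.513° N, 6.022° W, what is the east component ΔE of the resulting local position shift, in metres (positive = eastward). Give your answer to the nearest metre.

ΔE = -48 m

The local east axis at (φ, λ) is (−sin λ, cos λ, 0), so ΔE = −sin(-6.022°)·(-192) + cos(-6.022°)·(-28) = -47.99 m.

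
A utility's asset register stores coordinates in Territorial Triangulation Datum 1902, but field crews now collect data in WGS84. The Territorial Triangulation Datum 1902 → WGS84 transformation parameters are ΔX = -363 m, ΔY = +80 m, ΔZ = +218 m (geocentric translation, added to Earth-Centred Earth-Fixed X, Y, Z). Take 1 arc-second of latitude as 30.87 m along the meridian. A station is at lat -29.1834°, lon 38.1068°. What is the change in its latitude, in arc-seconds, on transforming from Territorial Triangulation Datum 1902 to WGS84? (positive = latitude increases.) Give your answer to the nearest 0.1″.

Δφ = 2.4″

sin φ = -0.487607, cos φ = 0.873063, sin λ = 0.617129, cos λ = 0.786862.
North component: ΔN = −sin φ cos λ·ΔX − sin φ sin λ·ΔY + cos φ·ΔZ = −(-0.487607)(0.786862)(-363) − (-0.487607)(0.617129)(80) + (0.873063)(218) = 75.13 m.
1° of latitude spans 3600 × 30.87 = 111132 m, so Δφ = 75.13 / 111132 × 3600 = 2.434″.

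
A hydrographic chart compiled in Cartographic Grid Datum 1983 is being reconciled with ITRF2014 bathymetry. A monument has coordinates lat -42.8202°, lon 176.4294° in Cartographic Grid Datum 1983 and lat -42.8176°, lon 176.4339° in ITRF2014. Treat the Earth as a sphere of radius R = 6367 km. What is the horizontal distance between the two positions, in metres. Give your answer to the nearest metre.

467 m

Δφ = -42.8176° − -42.8202° = +0.0026°; Δλ = 176.4339° − 176.4294° = +0.0045°.
1° along a meridian = πR/180 = 111125 m.
ΔN = Δφ × 111125 = 288.9 m; ΔE = Δλ × 111125 × cos(-42.8202°) = +0.0045 × 111125 × 0.733490 = 366.8 m.
Distance = √(ΔE² + ΔN²) = √(366.8² + 288.9²) = 466.9 m.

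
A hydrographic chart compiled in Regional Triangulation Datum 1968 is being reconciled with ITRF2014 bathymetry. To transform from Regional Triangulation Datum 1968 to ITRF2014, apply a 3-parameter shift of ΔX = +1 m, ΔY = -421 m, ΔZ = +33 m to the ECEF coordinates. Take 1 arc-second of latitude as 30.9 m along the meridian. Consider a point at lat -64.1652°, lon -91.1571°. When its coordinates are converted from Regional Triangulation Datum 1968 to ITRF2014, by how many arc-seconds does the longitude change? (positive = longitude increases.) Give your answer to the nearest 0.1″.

sin φ = -0.900054, cos φ = 0.435778, sin λ = -0.999796, cos λ = -0.020194.
East component: ΔE = −sin λ·ΔX + cos λ·ΔY = −(-0.999796)(1) + (-0.020194)(-421) = 9.50 m.
1° of latitude spans 3600 × 30.90 = 111240 m; at latitude φ, 1° of longitude spans that × cos φ = 48475.9 m, so Δλ = 9.50 / 48475.9 × 3600 = 0.706″.

Δλ = 0.7″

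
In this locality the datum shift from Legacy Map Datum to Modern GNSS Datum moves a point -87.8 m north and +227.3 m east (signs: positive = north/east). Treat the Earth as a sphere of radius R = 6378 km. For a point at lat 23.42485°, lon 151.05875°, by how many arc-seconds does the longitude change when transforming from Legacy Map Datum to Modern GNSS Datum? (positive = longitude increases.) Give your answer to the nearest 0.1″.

Δλ = 8.0″

At latitude 23.42485°, cos φ = 0.917582.
One radian of longitude at latitude φ spans R cos φ, so Δλ = ΔE / (R cos φ) = 227.3 / (6378000 × 0.917582) = 3.8839e-05 rad = 8.011″.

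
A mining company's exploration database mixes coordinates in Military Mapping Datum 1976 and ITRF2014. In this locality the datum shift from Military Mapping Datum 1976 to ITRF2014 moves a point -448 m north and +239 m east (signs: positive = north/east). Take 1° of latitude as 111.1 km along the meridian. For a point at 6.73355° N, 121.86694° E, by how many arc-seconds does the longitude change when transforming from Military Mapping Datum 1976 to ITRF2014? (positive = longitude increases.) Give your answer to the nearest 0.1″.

At latitude 6.73355°, cos φ = 0.993102.
1° of longitude at this latitude = 111.1 × cos φ = 110.33 km, so Δλ = 239.0 / 110333.7 = 0.0021662° = 7.798″.

Δλ = 7.8″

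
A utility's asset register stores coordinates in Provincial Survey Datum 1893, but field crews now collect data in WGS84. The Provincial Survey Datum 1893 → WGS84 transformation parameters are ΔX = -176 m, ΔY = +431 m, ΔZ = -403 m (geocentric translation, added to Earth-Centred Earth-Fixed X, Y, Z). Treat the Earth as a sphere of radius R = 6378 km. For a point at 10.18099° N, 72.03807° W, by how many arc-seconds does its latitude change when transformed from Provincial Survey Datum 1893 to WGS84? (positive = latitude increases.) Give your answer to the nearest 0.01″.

sin φ = 0.176758, cos φ = 0.984254, sin λ = -0.951262, cos λ = 0.308385.
North component: ΔN = −sin φ cos λ·ΔX − sin φ sin λ·ΔY + cos φ·ΔZ = −(0.176758)(0.308385)(-176) − (0.176758)(-0.951262)(431) + (0.984254)(-403) = -314.59 m.
1° of latitude spans πR/180 = 111317 m, so Δφ = -314.59 / 111317 × 3600 = -10.174″.

Δφ = -10.17″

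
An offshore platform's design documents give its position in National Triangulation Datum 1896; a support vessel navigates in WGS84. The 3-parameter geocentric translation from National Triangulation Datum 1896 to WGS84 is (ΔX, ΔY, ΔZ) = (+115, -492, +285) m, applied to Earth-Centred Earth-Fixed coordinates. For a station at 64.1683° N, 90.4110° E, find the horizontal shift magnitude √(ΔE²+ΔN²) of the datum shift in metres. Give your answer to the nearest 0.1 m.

578.6 m

The local east axis at (φ, λ) is (−sin λ, cos λ, 0), so ΔE = −sin(90.4110°)·115 + cos(90.4110°)·(-492) = -111.47 m.
The local north axis is (−sin φ cos λ, −sin φ sin λ, cos φ), giving ΔN = 0.742 + 442.827 + 124.183 = 567.75 m.
Horizontal magnitude = √(ΔE² + ΔN²) = √((-111.47)² + 567.75²) = 578.59 m.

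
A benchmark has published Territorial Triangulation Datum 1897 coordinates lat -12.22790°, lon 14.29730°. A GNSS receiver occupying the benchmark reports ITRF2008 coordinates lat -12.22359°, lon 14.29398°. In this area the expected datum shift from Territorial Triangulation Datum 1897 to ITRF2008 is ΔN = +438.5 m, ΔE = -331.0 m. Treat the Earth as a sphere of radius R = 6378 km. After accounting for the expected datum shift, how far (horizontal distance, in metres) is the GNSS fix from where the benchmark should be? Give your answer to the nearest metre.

51 m

Observed coordinate differences: Δφ = +0.00431°, Δλ = -0.00332°.
Converting to metres (1° lat = 111317 m, cos φ = 0.977313): observed ΔN = 479.8 m, observed ΔE = -361.2 m.
Subtracting the expected shift leaves a residual of 479.8 − (438.5) = 41.3 m north and -361.2 − (-331.0) = -30.2 m east.
Residual distance = √(41.3² + (-30.2)²) = 51.1 m.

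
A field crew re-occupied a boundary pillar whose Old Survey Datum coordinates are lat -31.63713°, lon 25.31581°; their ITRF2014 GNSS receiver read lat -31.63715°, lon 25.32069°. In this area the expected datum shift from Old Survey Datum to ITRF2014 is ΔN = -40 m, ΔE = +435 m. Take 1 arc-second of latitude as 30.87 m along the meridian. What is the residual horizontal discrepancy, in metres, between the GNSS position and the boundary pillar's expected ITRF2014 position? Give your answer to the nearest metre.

46 m

Observed coordinate differences: Δφ = -0.00002°, Δλ = +0.00488°.
Converting to metres (1° lat = 111132 m, cos φ = 0.851387): observed ΔN = -2.2 m, observed ΔE = 461.7 m.
Subtracting the expected shift leaves a residual of -2.2 − (-40) = 37.8 m north and 461.7 − (435) = 26.7 m east.
Residual distance = √(37.8² + 26.7²) = 46.3 m.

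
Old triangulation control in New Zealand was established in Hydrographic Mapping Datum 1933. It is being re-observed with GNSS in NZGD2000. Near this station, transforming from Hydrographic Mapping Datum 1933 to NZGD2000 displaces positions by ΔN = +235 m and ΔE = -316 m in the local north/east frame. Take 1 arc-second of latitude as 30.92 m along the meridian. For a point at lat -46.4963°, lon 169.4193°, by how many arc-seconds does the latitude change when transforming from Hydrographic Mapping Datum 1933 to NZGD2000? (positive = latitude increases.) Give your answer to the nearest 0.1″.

1″ of latitude = 30.92 m, so Δφ = 235.0 / 30.92 = 7.600″.

Δφ = 7.6″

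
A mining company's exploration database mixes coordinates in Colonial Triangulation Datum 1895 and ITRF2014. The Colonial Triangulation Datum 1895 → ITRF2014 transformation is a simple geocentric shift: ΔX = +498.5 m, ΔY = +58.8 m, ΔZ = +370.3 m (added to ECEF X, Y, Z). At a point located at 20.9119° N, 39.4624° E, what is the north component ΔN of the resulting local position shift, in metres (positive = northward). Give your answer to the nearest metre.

At φ = 20.9119°, λ = 39.4624°: sin φ = 0.356932, cos φ = 0.934130, sin λ = 0.635572, cos λ = 0.772042.
ΔN = −sin φ cos λ·ΔX − sin φ sin λ·ΔY + cos φ·ΔZ = −(0.356932)(0.772042)(498.5) − (0.356932)(0.635572)(58.8) + (0.934130)(370.3) = 195.20 m.

ΔN = 195 m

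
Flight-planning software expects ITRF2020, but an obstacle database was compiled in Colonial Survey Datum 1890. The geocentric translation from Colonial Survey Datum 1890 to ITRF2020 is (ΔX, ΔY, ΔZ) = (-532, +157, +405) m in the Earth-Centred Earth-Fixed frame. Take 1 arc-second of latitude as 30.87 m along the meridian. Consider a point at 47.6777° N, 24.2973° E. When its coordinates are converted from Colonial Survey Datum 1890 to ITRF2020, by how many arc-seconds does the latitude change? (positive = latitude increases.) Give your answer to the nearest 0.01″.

Δφ = 18.90″

sin φ = 0.739369, cos φ = 0.673300, sin λ = 0.411471, cos λ = 0.911423.
North component: ΔN = −sin φ cos λ·ΔX − sin φ sin λ·ΔY + cos φ·ΔZ = −(0.739369)(0.911423)(-532) − (0.739369)(0.411471)(157) + (0.673300)(405) = 583.43 m.
1° of latitude spans 3600 × 30.87 = 111132 m, so Δφ = 583.43 / 111132 × 3600 = 18.899″.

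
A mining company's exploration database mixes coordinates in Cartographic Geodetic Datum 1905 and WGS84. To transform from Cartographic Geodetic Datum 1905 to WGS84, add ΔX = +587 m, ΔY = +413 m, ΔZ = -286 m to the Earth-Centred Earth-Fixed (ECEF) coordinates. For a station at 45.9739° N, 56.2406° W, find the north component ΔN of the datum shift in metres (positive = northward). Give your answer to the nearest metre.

ΔN = -186 m

The local north axis is (−sin φ cos λ, −sin φ sin λ, cos φ), giving ΔN = -234.545 + 246.883 − 198.766 = -186.43 m.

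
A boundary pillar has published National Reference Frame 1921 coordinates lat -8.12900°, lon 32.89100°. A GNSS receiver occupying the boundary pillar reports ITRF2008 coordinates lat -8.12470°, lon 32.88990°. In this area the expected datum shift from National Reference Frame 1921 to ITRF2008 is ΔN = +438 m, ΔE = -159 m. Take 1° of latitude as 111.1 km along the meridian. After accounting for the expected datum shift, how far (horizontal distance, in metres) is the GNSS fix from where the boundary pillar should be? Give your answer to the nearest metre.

Observed coordinate differences: Δφ = +0.00430°, Δλ = -0.00110°.
Converting to metres (1° lat = 111100 m, cos φ = 0.989952): observed ΔN = 477.7 m, observed ΔE = -121.0 m.
Subtracting the expected shift leaves a residual of 477.7 − (438) = 39.7 m north and -121.0 − (-159) = 38.0 m east.
Residual distance = √(39.7² + 38.0²) = 55.0 m.

55 m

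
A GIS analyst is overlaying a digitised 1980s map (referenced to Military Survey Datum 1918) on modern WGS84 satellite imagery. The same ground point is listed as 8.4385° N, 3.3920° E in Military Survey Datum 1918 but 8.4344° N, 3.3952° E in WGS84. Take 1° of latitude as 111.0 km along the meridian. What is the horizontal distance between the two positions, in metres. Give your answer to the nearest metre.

575 m

Δφ = 8.4344° − 8.4385° = -0.0041°; Δλ = 3.3952° − 3.3920° = +0.0032°.
ΔN = Δφ × 111000 = -455.1 m; ΔE = Δλ × 111000 × cos(8.4385°) = +0.0032 × 111000 × 0.989174 = 351.4 m.
Distance = √(ΔE² + ΔN²) = √(351.4² + (-455.1)²) = 574.9 m.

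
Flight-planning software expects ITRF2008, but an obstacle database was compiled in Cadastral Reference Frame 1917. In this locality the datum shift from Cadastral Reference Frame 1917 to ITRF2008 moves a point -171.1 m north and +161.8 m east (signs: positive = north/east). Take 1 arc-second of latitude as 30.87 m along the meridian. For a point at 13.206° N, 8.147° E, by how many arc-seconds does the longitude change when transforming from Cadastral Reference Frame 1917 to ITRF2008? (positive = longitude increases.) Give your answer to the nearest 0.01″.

Δλ = 5.38″

At latitude 13.206°, cos φ = 0.973555.
1″ of longitude at this latitude = 30.87 × cos φ = 30.0536 m, so Δλ = 161.8 / 30.0536 = 5.384″.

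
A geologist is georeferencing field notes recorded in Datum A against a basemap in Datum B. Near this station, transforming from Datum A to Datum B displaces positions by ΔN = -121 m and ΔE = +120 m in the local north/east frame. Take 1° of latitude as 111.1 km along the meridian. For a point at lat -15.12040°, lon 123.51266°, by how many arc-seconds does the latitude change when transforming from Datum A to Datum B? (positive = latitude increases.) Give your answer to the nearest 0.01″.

1° of latitude = 111.1 km, so Δφ = -121.0 / 111100 = -0.0010891° = -3.921″.

Δφ = -3.92″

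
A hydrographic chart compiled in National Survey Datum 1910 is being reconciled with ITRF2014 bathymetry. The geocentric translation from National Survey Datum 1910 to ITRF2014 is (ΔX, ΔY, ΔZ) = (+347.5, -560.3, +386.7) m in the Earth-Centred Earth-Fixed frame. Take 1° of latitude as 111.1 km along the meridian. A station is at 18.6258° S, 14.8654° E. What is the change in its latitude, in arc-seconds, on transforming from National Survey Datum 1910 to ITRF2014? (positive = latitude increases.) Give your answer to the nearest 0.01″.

Δφ = 13.86″

sin φ = -0.319386, cos φ = 0.947625, sin λ = 0.256549, cos λ = 0.966531.
North component: ΔN = −sin φ cos λ·ΔX − sin φ sin λ·ΔY + cos φ·ΔZ = −(-0.319386)(0.966531)(347.5) − (-0.319386)(0.256549)(-560.3) + (0.947625)(386.7) = 427.81 m.
1° of latitude spans 111100 m, so Δφ = 427.81 / 111100 × 3600 = 13.862″.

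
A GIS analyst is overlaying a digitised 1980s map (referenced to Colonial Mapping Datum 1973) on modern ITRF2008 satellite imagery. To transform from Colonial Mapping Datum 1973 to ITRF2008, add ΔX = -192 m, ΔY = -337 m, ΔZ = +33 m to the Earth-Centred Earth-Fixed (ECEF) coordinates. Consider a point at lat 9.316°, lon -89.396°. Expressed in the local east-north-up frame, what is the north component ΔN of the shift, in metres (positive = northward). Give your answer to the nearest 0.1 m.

ΔN = -21.7 m

The local north axis is (−sin φ cos λ, −sin φ sin λ, cos φ), giving ΔN = 0.328 − 54.550 + 32.565 = -21.66 m.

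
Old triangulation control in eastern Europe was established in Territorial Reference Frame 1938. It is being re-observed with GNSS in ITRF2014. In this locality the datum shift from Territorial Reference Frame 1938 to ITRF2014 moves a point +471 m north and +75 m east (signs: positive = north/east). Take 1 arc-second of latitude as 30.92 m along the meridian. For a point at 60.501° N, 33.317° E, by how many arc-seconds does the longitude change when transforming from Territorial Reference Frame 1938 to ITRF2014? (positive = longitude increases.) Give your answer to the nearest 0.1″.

Δλ = 4.9″

At latitude 60.501°, cos φ = 0.492408.
1″ of longitude at this latitude = 30.92 × cos φ = 15.2253 m, so Δλ = 75.0 / 15.2253 = 4.926″.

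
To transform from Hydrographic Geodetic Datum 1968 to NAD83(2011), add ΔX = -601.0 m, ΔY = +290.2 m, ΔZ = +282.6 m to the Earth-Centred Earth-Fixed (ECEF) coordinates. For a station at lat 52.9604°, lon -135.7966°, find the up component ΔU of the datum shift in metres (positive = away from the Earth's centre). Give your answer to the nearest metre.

At φ = 52.9604°, λ = -135.7966°: sin φ = 0.798219, cos φ = 0.602367, sin λ = -0.697208, cos λ = -0.716869.
ΔU = cos φ cos λ·ΔX + cos φ sin λ·ΔY + sin φ·ΔZ = (0.602367)(-0.716869)(-601.0) + (0.602367)(-0.697208)(290.2) + (0.798219)(282.6) = 363.22 m.

ΔU = 363 m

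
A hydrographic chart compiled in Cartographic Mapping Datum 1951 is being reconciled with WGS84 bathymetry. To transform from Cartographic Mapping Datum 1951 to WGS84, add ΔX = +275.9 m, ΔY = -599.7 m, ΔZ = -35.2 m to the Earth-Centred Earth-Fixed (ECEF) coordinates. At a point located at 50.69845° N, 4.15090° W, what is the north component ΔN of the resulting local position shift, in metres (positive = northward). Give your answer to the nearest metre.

ΔN = -269 m

The local north axis is (−sin φ cos λ, −sin φ sin λ, cos φ), giving ΔN = -212.938 − 33.590 − 22.296 = -268.82 m.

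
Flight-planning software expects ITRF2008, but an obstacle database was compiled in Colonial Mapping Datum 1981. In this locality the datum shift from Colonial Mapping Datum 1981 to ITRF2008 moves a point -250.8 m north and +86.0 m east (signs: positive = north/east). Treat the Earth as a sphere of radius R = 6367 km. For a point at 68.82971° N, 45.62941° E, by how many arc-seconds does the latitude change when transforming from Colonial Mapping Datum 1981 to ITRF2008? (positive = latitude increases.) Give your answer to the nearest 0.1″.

On a sphere of radius R, 1 rad of latitude = R, so Δφ = ΔN / R = -250.8 / 6367000 = -3.9391e-05 rad = -8.125″.

Δφ = -8.1″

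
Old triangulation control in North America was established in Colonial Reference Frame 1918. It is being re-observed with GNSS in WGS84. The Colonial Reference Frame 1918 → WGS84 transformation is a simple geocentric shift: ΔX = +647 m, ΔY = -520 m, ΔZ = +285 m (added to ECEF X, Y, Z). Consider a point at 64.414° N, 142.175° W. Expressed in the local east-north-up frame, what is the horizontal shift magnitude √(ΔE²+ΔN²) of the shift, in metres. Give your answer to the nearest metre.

The local east axis at (φ, λ) is (−sin λ, cos λ, 0), so ΔE = −sin(-142.175°)·647 + cos(-142.175°)·(-520) = 807.52 m.
The local north axis is (−sin φ cos λ, −sin φ sin λ, cos φ), giving ΔN = 460.942 − 287.620 + 123.082 = 296.40 m.
Horizontal magnitude = √(ΔE² + ΔN²) = √(807.52² + 296.40²) = 860.20 m.

860 m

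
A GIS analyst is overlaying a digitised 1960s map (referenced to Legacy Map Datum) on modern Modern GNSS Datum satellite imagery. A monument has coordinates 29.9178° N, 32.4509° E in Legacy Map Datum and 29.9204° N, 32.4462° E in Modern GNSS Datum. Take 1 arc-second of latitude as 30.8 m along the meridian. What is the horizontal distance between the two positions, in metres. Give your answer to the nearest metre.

536 m

Δφ = 29.9204° − 29.9178° = +0.0026°; Δλ = 32.4462° − 32.4509° = -0.0047°.
1° of latitude = 3600 × 30.80 = 110880 m.
ΔN = Δφ × 110880 = 288.3 m; ΔE = Δλ × 110880 × cos(29.9178°) = -0.0047 × 110880 × 0.866742 = -451.7 m.
Distance = √(ΔE² + ΔN²) = √((-451.7)² + 288.3²) = 535.8 m.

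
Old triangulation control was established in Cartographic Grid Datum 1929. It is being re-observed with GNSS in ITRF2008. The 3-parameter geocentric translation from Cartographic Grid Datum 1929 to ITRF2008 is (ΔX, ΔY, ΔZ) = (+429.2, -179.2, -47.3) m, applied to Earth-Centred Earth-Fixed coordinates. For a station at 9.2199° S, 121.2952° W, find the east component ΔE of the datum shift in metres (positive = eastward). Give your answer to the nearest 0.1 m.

The local east axis at (φ, λ) is (−sin λ, cos λ, 0), so ΔE = −sin(-121.2952°)·429.2 + cos(-121.2952°)·(-179.2) = 459.84 m.

ΔE = 459.8 m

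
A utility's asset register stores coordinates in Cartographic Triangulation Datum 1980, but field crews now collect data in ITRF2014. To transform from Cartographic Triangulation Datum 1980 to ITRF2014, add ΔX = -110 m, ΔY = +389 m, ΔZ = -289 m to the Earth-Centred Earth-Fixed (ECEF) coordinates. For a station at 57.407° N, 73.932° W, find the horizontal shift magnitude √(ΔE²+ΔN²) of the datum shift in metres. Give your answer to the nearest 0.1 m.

At φ = 57.407°, λ = -73.932°: sin φ = 0.842518, cos φ = 0.538668, sin λ = -0.960934, cos λ = 0.276778.
ΔE = −sin λ·ΔX + cos λ·ΔY = −(-0.960934)·(-110) + (0.276778)·(389) = 1.96 m.
ΔN = −sin φ cos λ·ΔX − sin φ sin λ·ΔY + cos φ·ΔZ = −(0.842518)(0.276778)(-110) − (0.842518)(-0.960934)(389) + (0.538668)(-289) = 184.91 m.
Horizontal magnitude = √(ΔE² + ΔN²) = √(1.96² + 184.91²) = 184.92 m.

184.9 m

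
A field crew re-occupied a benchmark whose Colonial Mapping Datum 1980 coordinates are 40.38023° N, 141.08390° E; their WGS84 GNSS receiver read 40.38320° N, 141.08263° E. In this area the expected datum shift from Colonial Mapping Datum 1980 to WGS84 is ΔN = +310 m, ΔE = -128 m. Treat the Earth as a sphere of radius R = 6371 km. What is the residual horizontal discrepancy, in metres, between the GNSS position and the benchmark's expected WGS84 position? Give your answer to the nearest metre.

29 m

Observed coordinate differences: Δφ = +0.00297°, Δλ = -0.00127°.
Converting to metres (1° lat = 111195 m, cos φ = 0.761762): observed ΔN = 330.2 m, observed ΔE = -107.6 m.
Subtracting the expected shift leaves a residual of 330.2 − (310) = 20.2 m north and -107.6 − (-128) = 20.4 m east.
Residual distance = √(20.2² + 20.4²) = 28.8 m.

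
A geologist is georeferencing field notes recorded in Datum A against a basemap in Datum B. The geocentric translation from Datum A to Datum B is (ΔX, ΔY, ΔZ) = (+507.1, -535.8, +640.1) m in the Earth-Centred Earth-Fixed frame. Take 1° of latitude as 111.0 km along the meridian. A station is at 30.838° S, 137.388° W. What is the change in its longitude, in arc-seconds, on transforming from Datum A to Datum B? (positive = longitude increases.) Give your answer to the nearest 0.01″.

sin φ = -0.512612, cos φ = 0.858620, sin λ = -0.677030, cos λ = -0.735955.
East component: ΔE = −sin λ·ΔX + cos λ·ΔY = −(-0.677030)(507.1) + (-0.735955)(-535.8) = 737.65 m.
1° of latitude spans 111000 m; at latitude φ, 1° of longitude spans that × cos φ = 95306.8 m, so Δλ = 737.65 / 95306.8 × 3600 = 27.863″.

Δλ = 27.86″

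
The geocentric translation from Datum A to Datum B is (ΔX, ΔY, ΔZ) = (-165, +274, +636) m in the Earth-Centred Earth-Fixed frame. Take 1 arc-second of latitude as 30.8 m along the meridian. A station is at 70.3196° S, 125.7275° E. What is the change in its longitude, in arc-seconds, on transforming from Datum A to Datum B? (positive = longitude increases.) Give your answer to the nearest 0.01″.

Δλ = -2.51″

sin φ = -0.941586, cos φ = 0.336773, sin λ = 0.811803, cos λ = -0.583931.
East component: ΔE = −sin λ·ΔX + cos λ·ΔY = −(0.811803)(-165) + (-0.583931)(274) = -26.05 m.
1° of latitude spans 3600 × 30.80 = 110880 m; at latitude φ, 1° of longitude spans that × cos φ = 37341.4 m, so Δλ = -26.05 / 37341.4 × 3600 = -2.511″.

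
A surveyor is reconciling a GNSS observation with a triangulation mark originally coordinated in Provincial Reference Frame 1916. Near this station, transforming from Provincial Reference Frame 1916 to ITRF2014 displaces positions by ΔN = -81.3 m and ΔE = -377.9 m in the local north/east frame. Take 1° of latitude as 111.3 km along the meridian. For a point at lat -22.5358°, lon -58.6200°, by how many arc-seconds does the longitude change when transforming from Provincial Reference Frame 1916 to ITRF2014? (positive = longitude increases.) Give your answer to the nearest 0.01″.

At latitude -22.5358°, cos φ = 0.923640.
1° of longitude at this latitude = 111.3 × cos φ = 102.80 km, so Δλ = -377.9 / 102801.2 = -0.0036760° = -13.234″.

Δλ = -13.23″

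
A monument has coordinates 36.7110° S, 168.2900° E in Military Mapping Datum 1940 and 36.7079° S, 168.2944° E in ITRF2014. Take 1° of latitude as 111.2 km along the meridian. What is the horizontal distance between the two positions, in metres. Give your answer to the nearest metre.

Δφ = -36.7079° − -36.7110° = +0.0031°; Δλ = 168.2944° − 168.2900° = +0.0044°.
ΔN = Δφ × 111200 = 344.7 m; ΔE = Δλ × 111200 × cos(-36.7110°) = +0.0044 × 111200 × 0.801661 = 392.2 m.
Distance = √(ΔE² + ΔN²) = √(392.2² + 344.7²) = 522.2 m.

522 m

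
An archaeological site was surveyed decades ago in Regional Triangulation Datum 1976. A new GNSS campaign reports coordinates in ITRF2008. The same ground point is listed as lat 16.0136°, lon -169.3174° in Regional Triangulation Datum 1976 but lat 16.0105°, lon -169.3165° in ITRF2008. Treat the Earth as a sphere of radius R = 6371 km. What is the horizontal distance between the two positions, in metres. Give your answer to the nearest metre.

Δφ = 16.0105° − 16.0136° = -0.0031°; Δλ = -169.3165° − -169.3174° = +0.0009°.
1° along a meridian = πR/180 = 111195 m.
ΔN = Δφ × 111195 = -344.7 m; ΔE = Δλ × 111195 × cos(16.0136°) = +0.0009 × 111195 × 0.961196 = 96.2 m.
Distance = √(ΔE² + ΔN²) = √(96.2² + (-344.7)²) = 357.9 m.

358 m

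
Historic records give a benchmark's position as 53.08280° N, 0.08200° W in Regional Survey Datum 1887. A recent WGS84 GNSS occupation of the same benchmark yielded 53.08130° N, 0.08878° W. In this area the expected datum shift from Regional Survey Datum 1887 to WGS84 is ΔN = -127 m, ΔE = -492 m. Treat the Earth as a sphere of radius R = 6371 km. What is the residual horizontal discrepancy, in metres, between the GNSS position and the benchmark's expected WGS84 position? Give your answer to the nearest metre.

56 m

Observed coordinate differences: Δφ = -0.00150°, Δλ = -0.00678°.
Converting to metres (1° lat = 111195 m, cos φ = 0.600660): observed ΔN = -166.8 m, observed ΔE = -452.8 m.
Subtracting the expected shift leaves a residual of -166.8 − (-127) = -39.8 m north and -452.8 − (-492) = 39.2 m east.
Residual distance = √((-39.8)² + 39.2²) = 55.8 m.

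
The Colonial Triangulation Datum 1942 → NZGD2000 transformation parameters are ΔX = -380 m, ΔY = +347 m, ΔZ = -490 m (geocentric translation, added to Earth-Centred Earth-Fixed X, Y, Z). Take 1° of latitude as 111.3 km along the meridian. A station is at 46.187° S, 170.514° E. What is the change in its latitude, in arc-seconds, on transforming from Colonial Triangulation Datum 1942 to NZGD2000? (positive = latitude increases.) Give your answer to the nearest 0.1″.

sin φ = -0.721603, cos φ = 0.692307, sin λ = 0.164807, cos λ = -0.986326.
North component: ΔN = −sin φ cos λ·ΔX − sin φ sin λ·ΔY + cos φ·ΔZ = −(-0.721603)(-0.986326)(-380) − (-0.721603)(0.164807)(347) + (0.692307)(-490) = -27.50 m.
1° of latitude spans 111300 m, so Δφ = -27.50 / 111300 × 3600 = -0.890″.

Δφ = -0.9″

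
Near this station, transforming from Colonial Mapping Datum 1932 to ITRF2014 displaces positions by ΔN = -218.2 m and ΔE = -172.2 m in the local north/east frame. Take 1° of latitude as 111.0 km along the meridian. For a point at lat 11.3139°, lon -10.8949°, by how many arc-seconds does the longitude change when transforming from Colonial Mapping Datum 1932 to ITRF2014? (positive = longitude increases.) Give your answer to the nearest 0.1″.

At latitude 11.3139°, cos φ = 0.980567.
1° of longitude at this latitude = 111.0 × cos φ = 108.84 km, so Δλ = -172.2 / 108842.9 = -0.0015821° = -5.696″.

Δλ = -5.7″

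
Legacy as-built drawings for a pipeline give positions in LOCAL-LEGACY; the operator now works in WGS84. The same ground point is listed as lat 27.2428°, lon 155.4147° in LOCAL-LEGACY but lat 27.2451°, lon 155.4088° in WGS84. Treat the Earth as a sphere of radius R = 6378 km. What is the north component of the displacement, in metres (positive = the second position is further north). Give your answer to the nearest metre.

Δφ = 27.2451° − 27.2428° = +0.0023°; Δλ = 155.4088° − 155.4147° = -0.0059°.
1° along a meridian = πR/180 = 111317 m.
ΔN = Δφ × 111317 = 256.0 m; ΔE = Δλ × 111317 × cos(27.2428°) = -0.0059 × 111317 × 0.889075 = -583.9 m.

ΔN = 256 m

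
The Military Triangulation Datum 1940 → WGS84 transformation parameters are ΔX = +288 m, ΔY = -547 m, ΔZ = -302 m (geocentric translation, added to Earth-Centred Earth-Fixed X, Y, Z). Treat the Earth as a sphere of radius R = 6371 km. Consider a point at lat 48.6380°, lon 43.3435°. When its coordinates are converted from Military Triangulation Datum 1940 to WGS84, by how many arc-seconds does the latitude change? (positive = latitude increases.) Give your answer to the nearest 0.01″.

sin φ = 0.750550, cos φ = 0.660814, sin λ = 0.686371, cos λ = 0.727252.
North component: ΔN = −sin φ cos λ·ΔX − sin φ sin λ·ΔY + cos φ·ΔZ = −(0.750550)(0.727252)(288) − (0.750550)(0.686371)(-547) + (0.660814)(-302) = -74.98 m.
1° of latitude spans πR/180 = 111195 m, so Δφ = -74.98 / 111195 × 3600 = -2.427″.

Δφ = -2.43″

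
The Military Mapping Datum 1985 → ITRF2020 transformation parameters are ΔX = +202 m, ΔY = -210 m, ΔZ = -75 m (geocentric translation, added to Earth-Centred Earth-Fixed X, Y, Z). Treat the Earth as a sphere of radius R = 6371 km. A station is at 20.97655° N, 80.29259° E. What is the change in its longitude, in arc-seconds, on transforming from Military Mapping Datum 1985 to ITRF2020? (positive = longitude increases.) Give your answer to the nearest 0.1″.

sin φ = 0.357986, cos φ = 0.933727, sin λ = 0.985682, cos λ = 0.168617.
East component: ΔE = −sin λ·ΔX + cos λ·ΔY = −(0.985682)(202) + (0.168617)(-210) = -234.52 m.
1° of latitude spans πR/180 = 111195 m; at latitude φ, 1° of longitude spans that × cos φ = 103825.7 m, so Δλ = -234.52 / 103825.7 × 3600 = -8.132″.

Δλ = -8.1″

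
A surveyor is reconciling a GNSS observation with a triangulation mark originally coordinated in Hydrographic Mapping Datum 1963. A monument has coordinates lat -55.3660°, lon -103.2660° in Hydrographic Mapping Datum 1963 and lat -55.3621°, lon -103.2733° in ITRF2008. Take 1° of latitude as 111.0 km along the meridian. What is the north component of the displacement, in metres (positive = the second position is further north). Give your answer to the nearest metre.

ΔN = 433 m

Δφ = -55.3621° − -55.3660° = +0.0039°; Δλ = -103.2733° − -103.2660° = -0.0073°.
ΔN = Δφ × 111000 = 432.9 m; ΔE = Δλ × 111000 × cos(-55.3660°) = -0.0073 × 111000 × 0.568332 = -460.5 m.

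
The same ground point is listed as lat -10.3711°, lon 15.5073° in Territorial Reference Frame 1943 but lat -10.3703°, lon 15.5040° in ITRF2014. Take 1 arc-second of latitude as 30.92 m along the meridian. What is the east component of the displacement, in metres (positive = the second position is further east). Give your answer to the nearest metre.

ΔE = -361 m

Δφ = -10.3703° − -10.3711° = +0.0008°; Δλ = 15.5040° − 15.5073° = -0.0033°.
1° of latitude = 3600 × 30.92 = 111312 m.
ΔN = Δφ × 111312 = 89.0 m; ΔE = Δλ × 111312 × cos(-10.3711°) = -0.0033 × 111312 × 0.983662 = -361.3 m.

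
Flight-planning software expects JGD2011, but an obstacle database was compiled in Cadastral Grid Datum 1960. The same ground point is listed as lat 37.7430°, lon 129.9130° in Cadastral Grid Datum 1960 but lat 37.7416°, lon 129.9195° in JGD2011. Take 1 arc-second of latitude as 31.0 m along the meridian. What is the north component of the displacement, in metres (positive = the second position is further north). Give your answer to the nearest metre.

Δφ = 37.7416° − 37.7430° = -0.0014°; Δλ = 129.9195° − 129.9130° = +0.0065°.
1° of latitude = 3600 × 31.00 = 111600 m.
ΔN = Δφ × 111600 = -156.2 m; ΔE = Δλ × 111600 × cos(37.7430°) = +0.0065 × 111600 × 0.790764 = 573.6 m.

ΔN = -156 m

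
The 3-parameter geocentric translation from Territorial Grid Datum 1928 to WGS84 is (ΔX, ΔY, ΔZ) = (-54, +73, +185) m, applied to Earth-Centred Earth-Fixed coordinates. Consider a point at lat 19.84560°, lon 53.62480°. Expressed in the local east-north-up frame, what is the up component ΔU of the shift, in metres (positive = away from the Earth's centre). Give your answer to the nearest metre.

ΔU = 88 m

At φ = 19.84560°, λ = 53.62480°: sin φ = 0.339487, cos φ = 0.940611, sin λ = 0.805151, cos λ = 0.593070.
ΔU = cos φ cos λ·ΔX + cos φ sin λ·ΔY + sin φ·ΔZ = (0.940611)(0.593070)(-54) + (0.940611)(0.805151)(73) + (0.339487)(185) = 87.97 m.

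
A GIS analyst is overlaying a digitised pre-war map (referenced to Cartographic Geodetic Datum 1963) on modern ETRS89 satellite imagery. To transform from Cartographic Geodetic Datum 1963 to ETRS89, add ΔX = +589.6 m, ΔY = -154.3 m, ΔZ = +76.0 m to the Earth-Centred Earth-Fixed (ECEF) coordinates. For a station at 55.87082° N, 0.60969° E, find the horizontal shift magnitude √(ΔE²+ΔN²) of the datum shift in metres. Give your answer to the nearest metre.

472 m

The local east axis at (φ, λ) is (−sin λ, cos λ, 0), so ΔE = −sin(0.60969°)·589.6 + cos(0.60969°)·(-154.3) = -160.57 m.
The local north axis is (−sin φ cos λ, −sin φ sin λ, cos φ), giving ΔN = -488.028 + 1.359 + 42.641 = -444.03 m.
Horizontal magnitude = √(ΔE² + ΔN²) = √((-160.57)² + (-444.03)²) = 472.17 m.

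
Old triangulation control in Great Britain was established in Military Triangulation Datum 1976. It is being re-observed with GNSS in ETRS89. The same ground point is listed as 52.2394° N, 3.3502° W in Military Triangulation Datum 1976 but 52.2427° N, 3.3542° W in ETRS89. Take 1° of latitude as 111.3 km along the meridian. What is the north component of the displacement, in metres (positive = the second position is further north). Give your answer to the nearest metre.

Δφ = 52.2427° − 52.2394° = +0.0033°; Δλ = -3.3542° − -3.3502° = -0.0040°.
ΔN = Δφ × 111300 = 367.3 m; ΔE = Δλ × 111300 × cos(52.2394°) = -0.0040 × 111300 × 0.612364 = -272.6 m.

ΔN = 367 m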